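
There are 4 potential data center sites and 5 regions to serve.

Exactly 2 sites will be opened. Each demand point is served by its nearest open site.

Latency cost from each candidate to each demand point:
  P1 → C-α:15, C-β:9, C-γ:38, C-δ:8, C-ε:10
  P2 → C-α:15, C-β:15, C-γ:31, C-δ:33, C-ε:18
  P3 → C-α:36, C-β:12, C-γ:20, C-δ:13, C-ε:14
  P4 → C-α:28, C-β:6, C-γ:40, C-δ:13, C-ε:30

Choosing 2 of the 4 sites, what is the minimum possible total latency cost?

Open {P1, P3}.
  C-α→P1 15, C-β→P1 9, C-γ→P3 20, C-δ→P1 8, C-ε→P1 10  ⇒ total 62.
Compare {P1, P2}: total 73.
Compare {P2, P3}: total 74.
No size-2 selection does better; minimum is 62.

62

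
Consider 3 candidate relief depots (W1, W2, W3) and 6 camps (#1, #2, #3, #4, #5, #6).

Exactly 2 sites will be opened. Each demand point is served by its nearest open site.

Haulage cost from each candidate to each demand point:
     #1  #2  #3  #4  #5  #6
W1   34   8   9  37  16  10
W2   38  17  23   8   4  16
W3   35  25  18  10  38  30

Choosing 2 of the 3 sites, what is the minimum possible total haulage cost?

73

Open {W1, W2}.
  #1→W1 34, #2→W1 8, #3→W1 9, #4→W2 8, #5→W2 4, #6→W1 10  ⇒ total 73.
Compare {W1, W3}: total 87.
Compare {W2, W3}: total 98.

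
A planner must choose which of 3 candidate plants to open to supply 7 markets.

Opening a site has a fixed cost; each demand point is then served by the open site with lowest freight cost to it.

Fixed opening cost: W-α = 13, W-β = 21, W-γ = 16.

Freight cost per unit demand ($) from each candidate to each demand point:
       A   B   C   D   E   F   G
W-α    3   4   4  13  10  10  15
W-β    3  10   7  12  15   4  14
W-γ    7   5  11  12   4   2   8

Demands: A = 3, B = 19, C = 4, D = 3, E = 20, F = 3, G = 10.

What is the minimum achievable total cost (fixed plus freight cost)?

332

Open {W-α, W-γ}: assign each demand point to its cheapest open site.
  A→W-α 3×3=9, B→W-α 19×4=76, C→W-α 4×4=16, D→W-γ 3×12=36, E→W-γ 20×4=80, F→W-γ 3×2=6, G→W-γ 10×8=80
  freight cost 303, fixed 29 → total 332.
Compare {W-α, W-β, W-γ}: freight cost 303 + fixed 50 = 353.
Compare {W-β, W-γ}: freight cost 334 + fixed 37 = 371.
Compare {W-γ}: freight cost 362 + fixed 16 = 378.
All other subsets cost ≥ 353. Minimum total cost: 332.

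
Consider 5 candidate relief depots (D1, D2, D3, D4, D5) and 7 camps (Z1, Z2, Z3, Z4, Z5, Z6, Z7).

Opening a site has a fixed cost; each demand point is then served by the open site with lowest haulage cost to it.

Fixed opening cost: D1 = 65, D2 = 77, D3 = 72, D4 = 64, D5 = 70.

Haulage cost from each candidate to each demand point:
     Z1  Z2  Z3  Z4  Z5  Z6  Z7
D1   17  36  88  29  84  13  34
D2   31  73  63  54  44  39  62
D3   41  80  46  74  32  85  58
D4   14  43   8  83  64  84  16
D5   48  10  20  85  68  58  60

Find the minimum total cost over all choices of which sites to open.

Open {D1, D4}: assign each demand point to its cheapest open site.
  Z1→D4 14, Z2→D1 36, Z3→D4 8, Z4→D1 29, Z5→D4 64, Z6→D1 13, Z7→D4 16
  haulage cost 180, fixed 129 → total 309.
Compare {D1, D5}: haulage cost 191 + fixed 135 = 326.
Compare {D1, D3}: haulage cost 207 + fixed 137 = 344.
Compare {D1, D3, D4}: haulage cost 148 + fixed 201 = 349.
All other subsets cost ≥ 326. Minimum total cost: 309.

309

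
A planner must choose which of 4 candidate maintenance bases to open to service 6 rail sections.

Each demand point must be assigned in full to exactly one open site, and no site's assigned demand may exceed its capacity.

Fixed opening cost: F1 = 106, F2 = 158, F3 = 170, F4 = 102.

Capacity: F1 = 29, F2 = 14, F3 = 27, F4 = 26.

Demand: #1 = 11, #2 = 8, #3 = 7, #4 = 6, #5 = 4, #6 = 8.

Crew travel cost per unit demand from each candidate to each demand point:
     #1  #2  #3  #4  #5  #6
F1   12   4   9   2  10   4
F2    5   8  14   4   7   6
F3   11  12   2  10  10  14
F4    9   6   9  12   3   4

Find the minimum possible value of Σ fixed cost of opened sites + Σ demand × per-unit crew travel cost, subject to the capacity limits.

458

Open {F1, F4}; cheapest assignment that respects the capacities:
  F1 (cap 29, load 29): #2, #3, #4, #6 — cost 8×4 + 7×9 + 6×2 + 8×4 = 139
  F4 (cap 26, load 15): #1, #5 — cost 11×9 + 4×3 = 111
  Shipping 250, fixed 208 → total 458.
  Any other capacity-feasible assignment to {F1, F4} ships for at least 250.
Compare {F1, F3}: its best feasible assignment gives total 527.
Compare {F3, F4}: its best feasible assignment gives total 559.
Every other set of open sites that can feasibly serve all demand totals ≥ 527 even under its best assignment. Minimum: 458.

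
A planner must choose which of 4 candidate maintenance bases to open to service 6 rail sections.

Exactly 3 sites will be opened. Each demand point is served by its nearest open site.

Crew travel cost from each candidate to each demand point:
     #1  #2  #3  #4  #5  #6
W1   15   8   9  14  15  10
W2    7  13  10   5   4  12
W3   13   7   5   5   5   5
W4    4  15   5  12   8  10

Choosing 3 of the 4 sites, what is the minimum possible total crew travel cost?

Open {W2, W3, W4}.
  #1→W4 4, #2→W3 7, #3→W3 5, #4→W2 5, #5→W2 4, #6→W3 5  ⇒ total 30.
Compare {W1, W3, W4}: total 31.
Compare {W1, W2, W3}: total 33.
No size-3 selection does better; minimum is 30.

30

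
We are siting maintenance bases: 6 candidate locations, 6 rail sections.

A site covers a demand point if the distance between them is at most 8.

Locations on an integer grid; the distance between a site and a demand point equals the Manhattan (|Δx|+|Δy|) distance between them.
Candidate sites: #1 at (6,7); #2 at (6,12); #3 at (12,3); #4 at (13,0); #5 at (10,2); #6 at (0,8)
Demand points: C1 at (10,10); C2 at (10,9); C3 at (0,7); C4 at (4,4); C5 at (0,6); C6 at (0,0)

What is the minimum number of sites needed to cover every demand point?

Coverage sets (demand points within 8 of each site):
  #1: {C1, C2, C3, C4, C5}
  #2: {C1, C2}
  #3: {C2}
  #4: {}
  #5: {C1, C2, C4}
  #6: {C3, C4, C5, C6}
No single site covers all 6 demand points.
But {#1, #6} covers everything, so the minimum is 2.

2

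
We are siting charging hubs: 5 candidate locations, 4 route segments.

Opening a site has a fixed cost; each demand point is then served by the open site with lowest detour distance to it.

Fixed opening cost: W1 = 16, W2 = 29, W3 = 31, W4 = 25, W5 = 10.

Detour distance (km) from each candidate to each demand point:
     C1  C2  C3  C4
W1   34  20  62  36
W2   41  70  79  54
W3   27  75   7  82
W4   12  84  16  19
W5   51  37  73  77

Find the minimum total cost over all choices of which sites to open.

108

Open {W1, W4}: assign each demand point to its cheapest open site.
  C1→W4 12, C2→W1 20, C3→W4 16, C4→W4 19
  detour distance 67, fixed 41 → total 108.
Compare {W1, W4, W5}: detour distance 67 + fixed 51 = 118.
Compare {W4, W5}: detour distance 84 + fixed 35 = 119.
Compare {W1, W3, W4}: detour distance 58 + fixed 72 = 130.
All other subsets cost ≥ 118. Minimum total cost: 108.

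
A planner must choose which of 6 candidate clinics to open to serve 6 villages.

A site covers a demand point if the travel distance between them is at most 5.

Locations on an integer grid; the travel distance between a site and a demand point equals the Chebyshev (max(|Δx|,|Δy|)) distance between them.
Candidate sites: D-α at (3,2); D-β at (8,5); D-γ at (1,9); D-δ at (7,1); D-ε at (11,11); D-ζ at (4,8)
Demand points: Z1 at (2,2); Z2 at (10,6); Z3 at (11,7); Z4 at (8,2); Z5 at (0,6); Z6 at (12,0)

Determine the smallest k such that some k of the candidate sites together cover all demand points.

2

Coverage sets (demand points within 5 of each site):
  D-α: {Z1, Z4, Z5}
  D-β: {Z2, Z3, Z4, Z6}
  D-γ: {Z5}
  D-δ: {Z1, Z2, Z4, Z6}
  D-ε: {Z2, Z3}
  D-ζ: {Z5}
No single site covers all 6 demand points.
But {D-α, D-β} covers everything, so the minimum is 2.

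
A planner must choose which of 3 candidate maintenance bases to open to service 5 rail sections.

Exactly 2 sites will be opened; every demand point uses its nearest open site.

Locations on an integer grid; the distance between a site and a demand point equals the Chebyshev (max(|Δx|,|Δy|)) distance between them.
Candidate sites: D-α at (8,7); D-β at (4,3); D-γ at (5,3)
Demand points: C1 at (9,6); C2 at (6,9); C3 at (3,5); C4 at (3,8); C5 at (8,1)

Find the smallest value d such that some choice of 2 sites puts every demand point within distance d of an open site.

5

Open {D-α, D-β}.
  Farthest demand point is C4 at distance 5 (to D-α); all others are ≤ 5.
With {D-α, D-γ} the worst case is 5.
With {D-β, D-γ} the worst case is 6.
No size-2 selection achieves below 5.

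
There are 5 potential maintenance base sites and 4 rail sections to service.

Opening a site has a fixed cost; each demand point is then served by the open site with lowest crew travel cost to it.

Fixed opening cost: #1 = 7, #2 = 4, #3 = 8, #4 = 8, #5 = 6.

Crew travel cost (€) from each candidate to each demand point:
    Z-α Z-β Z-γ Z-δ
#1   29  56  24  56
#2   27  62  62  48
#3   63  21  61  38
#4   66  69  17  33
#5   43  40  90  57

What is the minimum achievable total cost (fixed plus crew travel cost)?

118

Open {#2, #3, #4}: assign each demand point to its cheapest open site.
  Z-α→#2 27, Z-β→#3 21, Z-γ→#4 17, Z-δ→#4 33
  crew travel cost 98, fixed 20 → total 118.
Compare {#1, #3, #4}: crew travel cost 100 + fixed 23 = 123.
Compare {#2, #3, #4, #5}: crew travel cost 98 + fixed 26 = 124.
Compare {#1, #2, #3, #4}: crew travel cost 98 + fixed 27 = 125.
All other subsets cost ≥ 123. Minimum total cost: 118.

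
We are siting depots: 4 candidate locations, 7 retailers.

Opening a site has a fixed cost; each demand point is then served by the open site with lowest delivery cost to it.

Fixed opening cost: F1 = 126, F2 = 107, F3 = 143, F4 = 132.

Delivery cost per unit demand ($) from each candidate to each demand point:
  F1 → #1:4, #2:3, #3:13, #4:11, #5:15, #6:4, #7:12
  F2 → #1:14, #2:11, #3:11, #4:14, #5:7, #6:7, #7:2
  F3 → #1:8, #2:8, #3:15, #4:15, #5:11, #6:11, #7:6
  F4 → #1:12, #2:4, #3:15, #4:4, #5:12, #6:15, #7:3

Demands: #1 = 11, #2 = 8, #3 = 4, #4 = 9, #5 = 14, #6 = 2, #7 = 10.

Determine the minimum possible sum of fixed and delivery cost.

Open {F1, F2}: assign each demand point to its cheapest open site.
  #1→F1 11×4=44, #2→F1 8×3=24, #3→F2 4×11=44, #4→F1 9×11=99, #5→F2 14×7=98, #6→F1 2×4=8, #7→F2 10×2=20
  delivery cost 337, fixed 233 → total 570.
Compare {F2, F4}: delivery cost 376 + fixed 239 = 615.
Compare {F4}: delivery cost 488 + fixed 132 = 620.
Compare {F1, F4}: delivery cost 362 + fixed 258 = 620.
All other subsets cost ≥ 615. Minimum total cost: 570.

570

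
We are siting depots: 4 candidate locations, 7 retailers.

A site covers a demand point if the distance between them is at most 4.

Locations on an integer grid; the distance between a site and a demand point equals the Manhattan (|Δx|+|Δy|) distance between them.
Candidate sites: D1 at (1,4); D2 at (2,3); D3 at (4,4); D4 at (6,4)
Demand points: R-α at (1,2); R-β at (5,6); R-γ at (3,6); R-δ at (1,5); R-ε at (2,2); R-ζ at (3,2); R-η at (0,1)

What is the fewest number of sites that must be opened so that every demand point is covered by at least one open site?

2

Coverage sets (demand points within 4 of each site):
  D1: {R-α, R-γ, R-δ, R-ε, R-ζ, R-η}
  D2: {R-α, R-γ, R-δ, R-ε, R-ζ, R-η}
  D3: {R-β, R-γ, R-δ, R-ε, R-ζ}
  D4: {R-β}
No single site covers all 7 demand points.
But {D1, D3} covers everything, so the minimum is 2.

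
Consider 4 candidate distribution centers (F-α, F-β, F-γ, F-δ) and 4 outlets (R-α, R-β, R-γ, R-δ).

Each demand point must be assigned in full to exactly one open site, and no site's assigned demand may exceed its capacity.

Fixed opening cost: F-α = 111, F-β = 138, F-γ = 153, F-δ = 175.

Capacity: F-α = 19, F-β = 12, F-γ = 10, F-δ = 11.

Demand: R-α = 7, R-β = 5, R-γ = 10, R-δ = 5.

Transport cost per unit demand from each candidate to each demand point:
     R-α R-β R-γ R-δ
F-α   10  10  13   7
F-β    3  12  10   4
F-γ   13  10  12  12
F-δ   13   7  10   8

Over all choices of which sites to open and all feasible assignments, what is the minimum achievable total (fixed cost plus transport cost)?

Open {F-α, F-β}; cheapest assignment that respects the capacities:
  F-α (cap 19, load 15): R-β, R-γ — cost 5×10 + 10×13 = 180
  F-β (cap 12, load 12): R-α, R-δ — cost 7×3 + 5×4 = 41
  Shipping 221, fixed 249 → total 470.
  Any other capacity-feasible assignment to {F-α, F-β} ships for at least 221.
Compare {F-α, F-γ}: its best feasible assignment gives total 539.
Compare {F-α, F-δ}: its best feasible assignment gives total 541.
Every other set of open sites that can feasibly serve all demand totals ≥ 539 even under its best assignment. Minimum: 470.

470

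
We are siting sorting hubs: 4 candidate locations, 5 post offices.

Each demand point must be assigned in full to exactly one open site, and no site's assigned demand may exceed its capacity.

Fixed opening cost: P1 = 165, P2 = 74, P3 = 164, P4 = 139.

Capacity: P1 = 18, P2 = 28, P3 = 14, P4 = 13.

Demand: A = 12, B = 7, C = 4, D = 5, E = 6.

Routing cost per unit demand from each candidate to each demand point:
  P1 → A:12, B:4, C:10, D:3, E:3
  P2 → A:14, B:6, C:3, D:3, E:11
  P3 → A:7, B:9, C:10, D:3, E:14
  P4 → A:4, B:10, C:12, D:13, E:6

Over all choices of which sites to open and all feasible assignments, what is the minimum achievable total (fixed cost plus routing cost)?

Open {P2, P4}; cheapest assignment that respects the capacities:
  P2 (cap 28, load 22): B, C, D, E — cost 7×6 + 4×3 + 5×3 + 6×11 = 135
  P4 (cap 13, load 12): A — cost 12×4 = 48
  Shipping 183, fixed 213 → total 396.
  Any other capacity-feasible assignment to {P2, P4} ships for at least 183.
Compare {P2, P3}: its best feasible assignment gives total 457.
Compare {P1, P2}: its best feasible assignment gives total 470.
Every other set of open sites that can feasibly serve all demand totals ≥ 457 even under its best assignment. Minimum: 396.

396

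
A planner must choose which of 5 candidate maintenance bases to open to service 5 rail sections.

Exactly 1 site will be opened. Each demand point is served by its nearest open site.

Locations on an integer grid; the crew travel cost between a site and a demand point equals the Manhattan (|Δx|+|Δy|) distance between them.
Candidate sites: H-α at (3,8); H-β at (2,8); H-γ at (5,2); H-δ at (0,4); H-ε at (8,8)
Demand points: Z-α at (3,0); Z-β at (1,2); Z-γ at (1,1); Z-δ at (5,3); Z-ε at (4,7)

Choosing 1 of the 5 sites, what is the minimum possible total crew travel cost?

20

Open {H-γ}.
  Z-α→H-γ 4, Z-β→H-γ 4, Z-γ→H-γ 5, Z-δ→H-γ 1, Z-ε→H-γ 6  ⇒ total 20.
Compare {H-δ}: total 27.
Compare {H-α}: total 34.
No size-1 selection does better; minimum is 20.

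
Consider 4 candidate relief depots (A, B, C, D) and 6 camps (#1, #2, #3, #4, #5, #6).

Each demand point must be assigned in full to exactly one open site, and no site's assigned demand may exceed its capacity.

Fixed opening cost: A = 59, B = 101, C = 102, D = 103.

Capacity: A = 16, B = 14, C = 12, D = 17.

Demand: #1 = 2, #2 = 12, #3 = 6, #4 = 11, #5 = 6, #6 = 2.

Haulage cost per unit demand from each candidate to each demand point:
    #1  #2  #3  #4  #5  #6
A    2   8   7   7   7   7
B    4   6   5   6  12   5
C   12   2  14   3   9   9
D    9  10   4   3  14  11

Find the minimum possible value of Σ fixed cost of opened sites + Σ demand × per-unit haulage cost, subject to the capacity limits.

405

Open {A, C, D}; cheapest assignment that respects the capacities:
  A (cap 16, load 10): #1, #5, #6 — cost 2×2 + 6×7 + 2×7 = 60
  C (cap 12, load 12): #2 — cost 12×2 = 24
  D (cap 17, load 17): #3, #4 — cost 6×4 + 11×3 = 57
  Shipping 141, fixed 264 → total 405.
  Any other capacity-feasible assignment to {A, C, D} ships for at least 141.
Compare {A, B, D}: its best feasible assignment gives total 448.
Compare {A, B, C}: its best feasible assignment gives total 450.
Every other set of open sites that can feasibly serve all demand totals ≥ 448 even under its best assignment. Minimum: 405.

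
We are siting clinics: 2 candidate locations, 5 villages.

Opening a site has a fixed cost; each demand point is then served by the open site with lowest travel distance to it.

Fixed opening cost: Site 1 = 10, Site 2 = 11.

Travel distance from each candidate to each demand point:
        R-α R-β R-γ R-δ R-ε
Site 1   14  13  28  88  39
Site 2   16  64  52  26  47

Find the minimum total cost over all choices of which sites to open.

Open {Site 1, Site 2}: assign each demand point to its cheapest open site.
  R-α→Site 1 14, R-β→Site 1 13, R-γ→Site 1 28, R-δ→Site 2 26, R-ε→Site 1 39
  travel distance 120, fixed 21 → total 141.
Compare {Site 1}: travel distance 182 + fixed 10 = 192.
Compare {Site 2}: travel distance 205 + fixed 11 = 216.

141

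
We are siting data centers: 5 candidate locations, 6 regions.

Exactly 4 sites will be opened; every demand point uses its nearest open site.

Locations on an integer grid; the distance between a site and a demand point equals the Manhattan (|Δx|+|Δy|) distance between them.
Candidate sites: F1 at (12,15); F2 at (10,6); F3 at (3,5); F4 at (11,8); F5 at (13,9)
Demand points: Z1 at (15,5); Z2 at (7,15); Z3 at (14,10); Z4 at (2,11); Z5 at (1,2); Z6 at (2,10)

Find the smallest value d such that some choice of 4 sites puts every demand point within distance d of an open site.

Open {F1, F2, F3, F4}.
  Farthest demand point is Z4 at distance 7 (to F3); all others are ≤ 7.
With {F1, F2, F3, F5} the worst case is 7.
With {F1, F3, F4, F5} the worst case is 7.
No size-4 selection achieves below 7.

7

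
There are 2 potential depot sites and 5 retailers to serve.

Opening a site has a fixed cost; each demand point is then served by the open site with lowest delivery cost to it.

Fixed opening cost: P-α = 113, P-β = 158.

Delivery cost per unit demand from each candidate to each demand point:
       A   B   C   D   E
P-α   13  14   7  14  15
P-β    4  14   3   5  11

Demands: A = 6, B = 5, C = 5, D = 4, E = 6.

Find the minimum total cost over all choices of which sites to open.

353

Open {P-β}: assign each demand point to its cheapest open site.
  A→P-β 6×4=24, B→P-β 5×14=70, C→P-β 5×3=15, D→P-β 4×5=20, E→P-β 6×11=66
  delivery cost 195, fixed 158 → total 353.
Compare {P-α}: delivery cost 329 + fixed 113 = 442.
Compare {P-α, P-β}: delivery cost 195 + fixed 271 = 466.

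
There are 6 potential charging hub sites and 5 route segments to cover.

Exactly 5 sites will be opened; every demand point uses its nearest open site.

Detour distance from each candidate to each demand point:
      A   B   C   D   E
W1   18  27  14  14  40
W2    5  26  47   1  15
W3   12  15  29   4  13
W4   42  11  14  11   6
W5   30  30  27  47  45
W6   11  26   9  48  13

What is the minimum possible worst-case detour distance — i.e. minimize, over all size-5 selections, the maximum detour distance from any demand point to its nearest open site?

11

Open {W1, W2, W3, W4, W6}.
  Farthest demand point is B at detour distance 11 (to W4); all others are ≤ 11.
With {W1, W2, W4, W5, W6} the worst case is 11.
With {W1, W3, W4, W5, W6} the worst case is 11.
No size-5 selection achieves below 11.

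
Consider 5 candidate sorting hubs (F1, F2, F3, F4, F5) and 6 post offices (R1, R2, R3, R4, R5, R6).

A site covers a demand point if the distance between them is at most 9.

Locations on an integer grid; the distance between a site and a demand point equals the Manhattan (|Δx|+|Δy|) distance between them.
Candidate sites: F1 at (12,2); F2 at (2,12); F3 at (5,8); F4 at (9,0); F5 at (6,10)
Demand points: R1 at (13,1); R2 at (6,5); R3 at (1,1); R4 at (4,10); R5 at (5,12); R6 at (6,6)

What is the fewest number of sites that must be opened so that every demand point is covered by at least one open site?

Coverage sets (demand points within 9 of each site):
  F1: {R1, R2}
  F2: {R4, R5}
  F3: {R2, R4, R5, R6}
  F4: {R1, R2, R3, R6}
  F5: {R2, R4, R5, R6}
No single site covers all 6 demand points.
But {F2, F4} covers everything, so the minimum is 2.

2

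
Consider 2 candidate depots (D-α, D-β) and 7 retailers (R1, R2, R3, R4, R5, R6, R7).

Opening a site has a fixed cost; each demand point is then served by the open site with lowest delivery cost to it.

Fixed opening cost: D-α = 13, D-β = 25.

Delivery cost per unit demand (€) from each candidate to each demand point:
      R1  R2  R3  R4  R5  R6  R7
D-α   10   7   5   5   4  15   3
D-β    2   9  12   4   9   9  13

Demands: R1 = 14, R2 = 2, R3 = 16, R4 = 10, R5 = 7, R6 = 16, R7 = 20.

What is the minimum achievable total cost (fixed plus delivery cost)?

Open {D-α, D-β}: assign each demand point to its cheapest open site.
  R1→D-β 14×2=28, R2→D-α 2×7=14, R3→D-α 16×5=80, R4→D-β 10×4=40, R5→D-α 7×4=28, R6→D-β 16×9=144, R7→D-α 20×3=60
  delivery cost 394, fixed 38 → total 432.
Compare {D-α}: delivery cost 612 + fixed 13 = 625.
Compare {D-β}: delivery cost 745 + fixed 25 = 770.

432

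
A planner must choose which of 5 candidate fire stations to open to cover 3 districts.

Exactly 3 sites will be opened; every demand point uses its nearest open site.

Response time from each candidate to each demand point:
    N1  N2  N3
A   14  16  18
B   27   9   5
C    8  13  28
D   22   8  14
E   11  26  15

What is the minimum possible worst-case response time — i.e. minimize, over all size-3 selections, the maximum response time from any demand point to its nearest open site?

8

Open {B, C, D}.
  Farthest demand point is N1 at response time 8 (to C); all others are ≤ 8.
With {A, B, C} the worst case is 9.
With {B, C, E} the worst case is 9.
No size-3 selection achieves below 8.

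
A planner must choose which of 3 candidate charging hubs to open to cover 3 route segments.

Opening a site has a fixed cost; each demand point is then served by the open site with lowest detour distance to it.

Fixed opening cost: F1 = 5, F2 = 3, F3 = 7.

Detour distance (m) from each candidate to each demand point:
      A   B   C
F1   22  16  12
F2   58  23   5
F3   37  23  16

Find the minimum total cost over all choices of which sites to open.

Open {F1, F2}: assign each demand point to its cheapest open site.
  A→F1 22, B→F1 16, C→F2 5
  detour distance 43, fixed 8 → total 51.
Compare {F1}: detour distance 50 + fixed 5 = 55.
Compare {F1, F2, F3}: detour distance 43 + fixed 15 = 58.
Compare {F1, F3}: detour distance 50 + fixed 12 = 62.
All other subsets cost ≥ 55. Minimum total cost: 51.

51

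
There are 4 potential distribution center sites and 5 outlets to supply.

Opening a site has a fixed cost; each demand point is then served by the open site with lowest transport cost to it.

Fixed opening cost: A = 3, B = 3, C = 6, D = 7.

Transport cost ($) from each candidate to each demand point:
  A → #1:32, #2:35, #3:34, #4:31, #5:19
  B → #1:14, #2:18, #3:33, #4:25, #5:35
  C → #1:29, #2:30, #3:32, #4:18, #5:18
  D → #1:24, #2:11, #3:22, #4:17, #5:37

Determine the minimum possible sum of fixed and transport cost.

96

Open {A, B, D}: assign each demand point to its cheapest open site.
  #1→B 14, #2→D 11, #3→D 22, #4→D 17, #5→A 19
  transport cost 83, fixed 13 → total 96.
Compare {B, C, D}: transport cost 82 + fixed 16 = 98.
Compare {A, B, C, D}: transport cost 82 + fixed 19 = 101.
Compare {A, D}: transport cost 93 + fixed 10 = 103.
All other subsets cost ≥ 98. Minimum total cost: 96.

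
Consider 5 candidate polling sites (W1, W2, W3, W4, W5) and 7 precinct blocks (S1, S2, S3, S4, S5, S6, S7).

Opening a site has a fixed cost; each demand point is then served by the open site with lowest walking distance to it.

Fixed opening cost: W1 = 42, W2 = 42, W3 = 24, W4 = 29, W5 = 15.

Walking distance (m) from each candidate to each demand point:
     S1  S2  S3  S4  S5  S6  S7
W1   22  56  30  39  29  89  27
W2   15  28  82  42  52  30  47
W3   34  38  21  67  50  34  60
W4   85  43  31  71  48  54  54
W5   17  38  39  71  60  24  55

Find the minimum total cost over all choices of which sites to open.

261

Open {W1, W5}: assign each demand point to its cheapest open site.
  S1→W5 17, S2→W5 38, S3→W1 30, S4→W1 39, S5→W1 29, S6→W5 24, S7→W1 27
  walking distance 204, fixed 57 → total 261.
Compare {W1, W3}: walking distance 210 + fixed 66 = 276.
Compare {W1, W3, W5}: walking distance 195 + fixed 81 = 276.
Compare {W1, W2}: walking distance 198 + fixed 84 = 282.
All other subsets cost ≥ 276. Minimum total cost: 261.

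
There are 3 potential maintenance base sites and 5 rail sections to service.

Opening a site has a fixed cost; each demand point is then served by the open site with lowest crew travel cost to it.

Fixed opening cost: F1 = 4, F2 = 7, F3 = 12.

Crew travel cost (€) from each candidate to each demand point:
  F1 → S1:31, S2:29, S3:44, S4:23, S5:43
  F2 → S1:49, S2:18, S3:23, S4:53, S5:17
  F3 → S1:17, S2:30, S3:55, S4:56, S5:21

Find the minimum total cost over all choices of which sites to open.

Open {F1, F2, F3}: assign each demand point to its cheapest open site.
  S1→F3 17, S2→F2 18, S3→F2 23, S4→F1 23, S5→F2 17
  crew travel cost 98, fixed 23 → total 121.
Compare {F1, F2}: crew travel cost 112 + fixed 11 = 123.
Compare {F2, F3}: crew travel cost 128 + fixed 19 = 147.
Compare {F1, F3}: crew travel cost 134 + fixed 16 = 150.
All other subsets cost ≥ 123. Minimum total cost: 121.

121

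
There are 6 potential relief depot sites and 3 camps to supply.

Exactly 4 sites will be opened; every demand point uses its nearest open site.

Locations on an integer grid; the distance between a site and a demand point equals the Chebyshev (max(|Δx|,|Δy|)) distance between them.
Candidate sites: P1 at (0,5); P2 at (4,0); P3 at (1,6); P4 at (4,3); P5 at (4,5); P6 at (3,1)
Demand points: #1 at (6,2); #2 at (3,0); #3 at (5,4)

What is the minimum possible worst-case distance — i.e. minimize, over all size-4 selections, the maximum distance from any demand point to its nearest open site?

Open {P1, P2, P3, P4}.
  Farthest demand point is #1 at distance 2 (to P2); all others are ≤ 2.
With {P1, P2, P3, P5} the worst case is 2.
With {P1, P2, P4, P5} the worst case is 2.
No size-4 selection achieves below 2.

2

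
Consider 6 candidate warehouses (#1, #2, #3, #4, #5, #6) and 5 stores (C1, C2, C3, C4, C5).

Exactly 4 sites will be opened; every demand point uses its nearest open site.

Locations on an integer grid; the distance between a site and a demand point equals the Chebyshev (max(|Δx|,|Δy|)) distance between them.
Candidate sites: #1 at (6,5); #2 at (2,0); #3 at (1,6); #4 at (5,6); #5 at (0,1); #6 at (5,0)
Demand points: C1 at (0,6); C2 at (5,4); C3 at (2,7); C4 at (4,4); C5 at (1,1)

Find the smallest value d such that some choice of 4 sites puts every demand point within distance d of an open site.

2

Open {#1, #2, #3, #4}.
  Farthest demand point is C4 at distance 2 (to #1); all others are ≤ 2.
With {#1, #2, #3, #5} the worst case is 2.
With {#1, #2, #3, #6} the worst case is 2.
No size-4 selection achieves below 2.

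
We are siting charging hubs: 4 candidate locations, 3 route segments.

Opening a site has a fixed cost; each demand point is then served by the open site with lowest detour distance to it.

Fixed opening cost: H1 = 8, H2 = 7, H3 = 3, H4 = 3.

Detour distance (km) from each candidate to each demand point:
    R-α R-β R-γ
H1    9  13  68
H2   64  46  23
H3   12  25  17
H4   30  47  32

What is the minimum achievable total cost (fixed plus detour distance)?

Open {H1, H3}: assign each demand point to its cheapest open site.
  R-α→H1 9, R-β→H1 13, R-γ→H3 17
  detour distance 39, fixed 11 → total 50.
Compare {H1, H3, H4}: detour distance 39 + fixed 14 = 53.
Compare {H3}: detour distance 54 + fixed 3 = 57.
Compare {H1, H2, H3}: detour distance 39 + fixed 18 = 57.
All other subsets cost ≥ 53. Minimum total cost: 50.

50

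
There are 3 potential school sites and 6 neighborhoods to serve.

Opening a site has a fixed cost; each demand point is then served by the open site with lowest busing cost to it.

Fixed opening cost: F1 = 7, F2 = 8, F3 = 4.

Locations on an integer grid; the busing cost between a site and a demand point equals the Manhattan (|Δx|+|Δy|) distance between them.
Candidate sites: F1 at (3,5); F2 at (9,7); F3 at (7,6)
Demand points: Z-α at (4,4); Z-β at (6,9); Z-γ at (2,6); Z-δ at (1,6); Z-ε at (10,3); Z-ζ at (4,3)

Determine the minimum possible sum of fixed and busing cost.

31

Open {F1, F3}: assign each demand point to its cheapest open site.
  Z-α→F1 2, Z-β→F3 4, Z-γ→F1 2, Z-δ→F1 3, Z-ε→F3 6, Z-ζ→F1 3
  busing cost 20, fixed 11 → total 31.
Compare {F1}: busing cost 26 + fixed 7 = 33.
Compare {F1, F2}: busing cost 20 + fixed 15 = 35.
Compare {F3}: busing cost 32 + fixed 4 = 36.
All other subsets cost ≥ 33. Minimum total cost: 31.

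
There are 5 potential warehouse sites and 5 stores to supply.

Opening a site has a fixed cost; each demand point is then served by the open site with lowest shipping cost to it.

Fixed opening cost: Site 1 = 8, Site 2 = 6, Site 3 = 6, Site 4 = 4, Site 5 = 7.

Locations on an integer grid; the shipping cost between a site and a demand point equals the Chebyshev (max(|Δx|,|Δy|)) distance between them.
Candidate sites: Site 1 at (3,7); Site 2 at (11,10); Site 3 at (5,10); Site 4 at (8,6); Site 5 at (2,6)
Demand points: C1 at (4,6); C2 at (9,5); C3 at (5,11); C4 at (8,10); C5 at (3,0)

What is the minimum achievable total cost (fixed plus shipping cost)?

Open {Site 4}: assign each demand point to its cheapest open site.
  C1→Site 4 4, C2→Site 4 1, C3→Site 4 5, C4→Site 4 4, C5→Site 4 6
  shipping cost 20, fixed 4 → total 24.
Compare {Site 3, Site 4}: shipping cost 15 + fixed 10 = 25.
Compare {Site 1, Site 4}: shipping cost 16 + fixed 12 = 28.
Compare {Site 3}: shipping cost 23 + fixed 6 = 29.
All other subsets cost ≥ 25. Minimum total cost: 24.

24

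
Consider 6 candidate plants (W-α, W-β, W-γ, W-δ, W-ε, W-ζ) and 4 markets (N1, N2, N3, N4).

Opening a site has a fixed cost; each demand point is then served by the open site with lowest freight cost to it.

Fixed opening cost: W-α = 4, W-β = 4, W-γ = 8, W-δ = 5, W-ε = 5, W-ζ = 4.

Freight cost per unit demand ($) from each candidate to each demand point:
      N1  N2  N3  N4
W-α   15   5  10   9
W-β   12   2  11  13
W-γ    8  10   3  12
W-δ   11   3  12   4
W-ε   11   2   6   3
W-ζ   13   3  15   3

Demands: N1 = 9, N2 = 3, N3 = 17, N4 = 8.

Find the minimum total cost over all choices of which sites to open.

Open {W-γ, W-ε}: assign each demand point to its cheapest open site.
  N1→W-γ 9×8=72, N2→W-ε 3×2=6, N3→W-γ 17×3=51, N4→W-ε 8×3=24
  freight cost 153, fixed 13 → total 166.
Compare {W-γ, W-ζ}: freight cost 156 + fixed 12 = 168.
Compare {W-β, W-γ, W-ζ}: freight cost 153 + fixed 16 = 169.
Compare {W-α, W-γ, W-ε}: freight cost 153 + fixed 17 = 170.
All other subsets cost ≥ 168. Minimum total cost: 166.

166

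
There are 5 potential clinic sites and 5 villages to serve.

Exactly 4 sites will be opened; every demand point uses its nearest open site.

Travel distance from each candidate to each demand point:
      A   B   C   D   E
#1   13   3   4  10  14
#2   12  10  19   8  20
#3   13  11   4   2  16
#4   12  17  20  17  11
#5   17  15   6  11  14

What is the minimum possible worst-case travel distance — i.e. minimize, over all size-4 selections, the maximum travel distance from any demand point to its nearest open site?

Open {#1, #2, #3, #4}.
  Farthest demand point is A at travel distance 12 (to #2); all others are ≤ 12.
With {#1, #2, #4, #5} the worst case is 12.
With {#1, #3, #4, #5} the worst case is 12.
No size-4 selection achieves below 12.

12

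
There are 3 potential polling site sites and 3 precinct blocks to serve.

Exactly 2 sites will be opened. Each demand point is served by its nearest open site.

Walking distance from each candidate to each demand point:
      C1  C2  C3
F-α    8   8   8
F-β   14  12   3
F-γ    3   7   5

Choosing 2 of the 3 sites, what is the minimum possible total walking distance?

13

Open {F-β, F-γ}.
  C1→F-γ 3, C2→F-γ 7, C3→F-β 3  ⇒ total 13.
Compare {F-α, F-γ}: total 15.
Compare {F-α, F-β}: total 19.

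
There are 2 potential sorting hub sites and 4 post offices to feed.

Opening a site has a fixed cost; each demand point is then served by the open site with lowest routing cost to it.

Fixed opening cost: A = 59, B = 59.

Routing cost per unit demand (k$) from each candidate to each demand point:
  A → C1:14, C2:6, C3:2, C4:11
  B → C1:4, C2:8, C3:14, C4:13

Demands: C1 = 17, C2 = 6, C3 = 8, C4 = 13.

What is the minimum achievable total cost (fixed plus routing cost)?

381

Open {A, B}: assign each demand point to its cheapest open site.
  C1→B 17×4=68, C2→A 6×6=36, C3→A 8×2=16, C4→A 13×11=143
  routing cost 263, fixed 118 → total 381.
Compare {B}: routing cost 397 + fixed 59 = 456.
Compare {A}: routing cost 433 + fixed 59 = 492.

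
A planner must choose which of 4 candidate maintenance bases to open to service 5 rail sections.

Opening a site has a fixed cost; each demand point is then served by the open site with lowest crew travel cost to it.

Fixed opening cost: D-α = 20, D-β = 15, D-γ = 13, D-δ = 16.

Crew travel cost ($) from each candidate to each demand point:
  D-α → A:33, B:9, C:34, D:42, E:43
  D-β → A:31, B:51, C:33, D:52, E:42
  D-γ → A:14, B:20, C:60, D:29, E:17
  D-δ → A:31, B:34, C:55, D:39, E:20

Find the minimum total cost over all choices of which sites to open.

136

Open {D-α, D-γ}: assign each demand point to its cheapest open site.
  A→D-γ 14, B→D-α 9, C→D-α 34, D→D-γ 29, E→D-γ 17
  crew travel cost 103, fixed 33 → total 136.
Compare {D-β, D-γ}: crew travel cost 113 + fixed 28 = 141.
Compare {D-α, D-β, D-γ}: crew travel cost 102 + fixed 48 = 150.
Compare {D-α, D-γ, D-δ}: crew travel cost 103 + fixed 49 = 152.
All other subsets cost ≥ 141. Minimum total cost: 136.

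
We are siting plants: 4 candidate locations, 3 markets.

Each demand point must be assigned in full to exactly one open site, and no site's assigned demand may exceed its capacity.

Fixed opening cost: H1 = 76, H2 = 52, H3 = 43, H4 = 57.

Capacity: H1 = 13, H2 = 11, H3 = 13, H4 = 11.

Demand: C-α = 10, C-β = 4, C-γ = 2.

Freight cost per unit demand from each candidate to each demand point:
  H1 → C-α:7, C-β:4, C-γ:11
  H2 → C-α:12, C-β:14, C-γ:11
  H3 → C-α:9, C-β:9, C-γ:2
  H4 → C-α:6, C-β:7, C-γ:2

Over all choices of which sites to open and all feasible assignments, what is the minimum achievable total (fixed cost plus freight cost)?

200

Open {H3, H4}; cheapest assignment that respects the capacities:
  H3 (cap 13, load 6): C-β, C-γ — cost 4×9 + 2×2 = 40
  H4 (cap 11, load 10): C-α — cost 10×6 = 60
  Shipping 100, fixed 100 → total 200.
  Any other capacity-feasible assignment to {H3, H4} ships for at least 100.
Compare {H1, H3}: its best feasible assignment gives total 229.
Compare {H1, H4}: its best feasible assignment gives total 231.
Every other set of open sites that can feasibly serve all demand totals ≥ 229 even under its best assignment. Minimum: 200.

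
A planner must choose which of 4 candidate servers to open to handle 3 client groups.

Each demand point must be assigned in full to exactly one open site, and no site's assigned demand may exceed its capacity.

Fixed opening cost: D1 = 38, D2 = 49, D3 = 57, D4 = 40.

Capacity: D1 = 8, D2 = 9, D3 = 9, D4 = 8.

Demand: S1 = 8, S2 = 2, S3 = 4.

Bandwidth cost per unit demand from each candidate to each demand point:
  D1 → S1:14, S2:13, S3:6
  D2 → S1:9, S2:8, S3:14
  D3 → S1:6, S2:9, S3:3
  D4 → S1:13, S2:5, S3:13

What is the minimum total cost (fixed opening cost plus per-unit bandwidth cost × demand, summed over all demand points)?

Open {D1, D3}; cheapest assignment that respects the capacities:
  D1 (cap 8, load 6): S2, S3 — cost 2×13 + 4×6 = 50
  D3 (cap 9, load 8): S1 — cost 8×6 = 48
  Shipping 98, fixed 95 → total 193.
  Any other capacity-feasible assignment to {D1, D3} ships for at least 98.
Compare {D3, D4}: its best feasible assignment gives total 207.
Compare {D2, D3}: its best feasible assignment gives total 208.
Every other set of open sites that can feasibly serve all demand totals ≥ 207 even under its best assignment. Minimum: 193.

193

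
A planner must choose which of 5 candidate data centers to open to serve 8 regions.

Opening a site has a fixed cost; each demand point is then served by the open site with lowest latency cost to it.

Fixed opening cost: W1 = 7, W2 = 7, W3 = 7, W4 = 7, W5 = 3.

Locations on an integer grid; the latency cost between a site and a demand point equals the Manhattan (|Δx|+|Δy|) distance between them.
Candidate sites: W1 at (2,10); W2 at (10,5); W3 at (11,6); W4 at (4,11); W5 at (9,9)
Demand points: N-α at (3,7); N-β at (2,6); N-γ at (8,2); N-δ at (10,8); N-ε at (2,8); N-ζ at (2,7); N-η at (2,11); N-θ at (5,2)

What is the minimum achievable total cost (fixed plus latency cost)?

Open {W1, W2}: assign each demand point to its cheapest open site.
  N-α→W1 4, N-β→W1 4, N-γ→W2 5, N-δ→W2 3, N-ε→W1 2, N-ζ→W1 3, N-η→W1 1, N-θ→W2 8
  latency cost 30, fixed 14 → total 44.
Compare {W1, W5}: latency cost 35 + fixed 10 = 45.
Compare {W1, W2, W5}: latency cost 29 + fixed 17 = 46.
Compare {W1, W3}: latency cost 34 + fixed 14 = 48.
All other subsets cost ≥ 45. Minimum total cost: 44.

44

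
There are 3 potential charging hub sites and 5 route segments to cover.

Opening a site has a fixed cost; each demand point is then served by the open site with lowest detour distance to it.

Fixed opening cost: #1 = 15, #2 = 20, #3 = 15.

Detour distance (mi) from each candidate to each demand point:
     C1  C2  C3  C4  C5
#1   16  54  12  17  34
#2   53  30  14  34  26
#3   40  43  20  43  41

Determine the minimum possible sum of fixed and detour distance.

136

Open {#1, #2}: assign each demand point to its cheapest open site.
  C1→#1 16, C2→#2 30, C3→#1 12, C4→#1 17, C5→#2 26
  detour distance 101, fixed 35 → total 136.
Compare {#1}: detour distance 133 + fixed 15 = 148.
Compare {#1, #2, #3}: detour distance 101 + fixed 50 = 151.
Compare {#1, #3}: detour distance 122 + fixed 30 = 152.
All other subsets cost ≥ 148. Minimum total cost: 136.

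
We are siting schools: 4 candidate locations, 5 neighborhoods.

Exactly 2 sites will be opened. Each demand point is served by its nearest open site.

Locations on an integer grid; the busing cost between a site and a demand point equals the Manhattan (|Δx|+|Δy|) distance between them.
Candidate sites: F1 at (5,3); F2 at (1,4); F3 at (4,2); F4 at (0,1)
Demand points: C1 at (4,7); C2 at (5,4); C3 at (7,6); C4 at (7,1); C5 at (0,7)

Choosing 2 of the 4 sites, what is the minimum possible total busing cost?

Open {F1, F2}.
  C1→F1 5, C2→F1 1, C3→F1 5, C4→F1 4, C5→F2 4  ⇒ total 19.
Compare {F1, F4}: total 21.
Compare {F2, F3}: total 23.
No size-2 selection does better; minimum is 19.

19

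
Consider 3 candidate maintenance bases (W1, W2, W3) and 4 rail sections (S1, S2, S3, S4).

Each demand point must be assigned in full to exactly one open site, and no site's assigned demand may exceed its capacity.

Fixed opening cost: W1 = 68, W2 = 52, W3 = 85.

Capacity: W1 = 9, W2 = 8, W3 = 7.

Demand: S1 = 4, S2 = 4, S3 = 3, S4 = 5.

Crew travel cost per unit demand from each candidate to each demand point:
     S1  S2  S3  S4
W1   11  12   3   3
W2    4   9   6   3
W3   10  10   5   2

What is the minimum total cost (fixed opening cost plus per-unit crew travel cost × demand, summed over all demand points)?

196

Open {W1, W2}; cheapest assignment that respects the capacities:
  W1 (cap 9, load 8): S3, S4 — cost 3×3 + 5×3 = 24
  W2 (cap 8, load 8): S1, S2 — cost 4×4 + 4×9 = 52
  Shipping 76, fixed 120 → total 196.
  Any other capacity-feasible assignment to {W1, W2} ships for at least 76.
Compare {W1, W3}: its best feasible assignment gives total 267.
Compare {W1, W2, W3}: its best feasible assignment gives total 276.
Every other set of open sites that can feasibly serve all demand totals ≥ 267 even under its best assignment. Minimum: 196.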